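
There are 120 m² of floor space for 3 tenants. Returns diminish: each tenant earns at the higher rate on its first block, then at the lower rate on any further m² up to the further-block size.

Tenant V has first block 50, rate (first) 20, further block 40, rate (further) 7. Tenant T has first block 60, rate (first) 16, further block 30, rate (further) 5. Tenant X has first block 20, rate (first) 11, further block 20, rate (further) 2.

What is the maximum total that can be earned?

Rank every tier by rate: Tenant V/first 20 > Tenant T/first 16 > Tenant X/first 11 > Tenant V/second 7 > Tenant T/second 5 > Tenant X/second 2.
Tenant V first at 20: fill all 50 → 70 left.
Fill Tenant T first block (60 at 16) → 10 left.
Tenant X/first: +10 of 20 at 11; pool empty.
Total = 20×50 + 16×60 + 11×10 = 2070.

2070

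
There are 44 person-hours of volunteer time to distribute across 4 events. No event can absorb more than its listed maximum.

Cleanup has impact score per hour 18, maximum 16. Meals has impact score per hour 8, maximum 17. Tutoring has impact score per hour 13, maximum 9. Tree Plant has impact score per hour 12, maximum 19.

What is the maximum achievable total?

Rank by impact score per hour: Cleanup 18 > Tutoring 13 > Tree Plant 12 > Meals 8.
Give Cleanup 16 to hit its cap of 16 → 28 left.
Tutoring takes 9 to reach its cap of 9 → 19 left.
Give Tree Plant 19 to hit its cap of 19 → 0 left.
Total = 18×16 + 13×9 + 12×19 = 633.

633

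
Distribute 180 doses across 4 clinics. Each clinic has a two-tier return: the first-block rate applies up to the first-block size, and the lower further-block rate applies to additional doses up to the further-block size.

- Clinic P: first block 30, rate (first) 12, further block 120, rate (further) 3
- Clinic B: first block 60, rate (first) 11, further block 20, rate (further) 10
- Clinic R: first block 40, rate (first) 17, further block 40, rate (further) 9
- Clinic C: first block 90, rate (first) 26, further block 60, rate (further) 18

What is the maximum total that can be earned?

Rank every tier by rate: Clinic C/T1 26 > Clinic C/T2 18 > Clinic R/T1 17 > Clinic P/T1 12 > Clinic B/T1 11 > Clinic B/T2 10 > Clinic R/T2 9 > Clinic P/T2 3.
Fill Clinic C T1 block (90 at 26) ; 90 left.
Clinic C/T2 (18): +60 ; 30 left.
Clinic R/T1: +30 of 40 at 17; pool empty.
Total = 26×90 + 18×60 + 17×30 = 3930.

3930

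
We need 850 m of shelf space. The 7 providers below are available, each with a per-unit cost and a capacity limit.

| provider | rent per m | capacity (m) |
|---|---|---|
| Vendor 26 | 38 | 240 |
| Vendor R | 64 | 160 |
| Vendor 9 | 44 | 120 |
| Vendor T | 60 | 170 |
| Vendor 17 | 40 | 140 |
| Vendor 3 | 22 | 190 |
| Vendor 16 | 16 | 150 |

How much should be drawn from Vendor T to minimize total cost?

Cheapest first:
Take 150 from Vendor 16 at 16 — need 700 more.
Vendor 3 at 22: take all 190 m — 510 still needed.
Vendor 26 (38): use full 240 — 270 m to go.
Take 140 from Vendor 17 at 40 — need 130 more.
Vendor 9 (44): use full 120 — 10 m to go.
Take 10 from Vendor T at 60 to finish.
Vendor R: unused.

10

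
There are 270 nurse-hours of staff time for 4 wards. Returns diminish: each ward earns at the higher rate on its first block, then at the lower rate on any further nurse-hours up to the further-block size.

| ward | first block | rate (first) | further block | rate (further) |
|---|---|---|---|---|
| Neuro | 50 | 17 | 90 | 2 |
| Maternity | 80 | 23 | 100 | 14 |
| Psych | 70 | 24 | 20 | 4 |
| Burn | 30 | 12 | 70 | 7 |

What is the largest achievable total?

Order all 8 blocks by rate: Psych/first 24 > Maternity/first 23 > Neuro/first 17 > Maternity/second 14 > Burn/first 12 > Burn/second 7 > Psych/second 4 > Neuro/second 2.
Psych/first (24): +70 → 200 left.
Maternity/first (23): +80 → 120 left.
Fill Neuro first block (50 at 17) → 70 left.
Maternity/second: +70 of 100 at 14; pool empty.
Total = 24×70 + 23×80 + 17×50 + 14×70 = 5350.

5350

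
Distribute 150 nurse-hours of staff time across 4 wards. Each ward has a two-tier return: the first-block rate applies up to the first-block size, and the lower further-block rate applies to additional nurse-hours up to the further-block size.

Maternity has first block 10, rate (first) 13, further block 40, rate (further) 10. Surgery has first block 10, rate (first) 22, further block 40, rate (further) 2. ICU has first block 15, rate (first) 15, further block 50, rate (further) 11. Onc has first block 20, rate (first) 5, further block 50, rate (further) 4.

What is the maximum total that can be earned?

Order all 8 blocks by rate: Surgery/T1 22 > ICU/T1 15 > Maternity/T1 13 > ICU/T2 11 > Maternity/T2 10 > Onc/T1 5 > Onc/T2 4 > Surgery/T2 2.
Surgery T1 at 22: fill all 10 ; 140 left.
Fill ICU T1 block (15 at 15) ; 125 left.
Maternity/T1 (13): +10 ; 115 left.
ICU/T2 (11): +50 ; 65 left.
Maternity T2 at 10: fill all 40 ; 25 left.
Fill Onc T1 block (20 at 5) ; 5 left.
Onc/T2: +5 of 50 at 4; pool empty.
Total = 22×10 + 15×15 + 13×10 + 11×50 + 10×40 + 5×20 + 4×5 = 1645.

1645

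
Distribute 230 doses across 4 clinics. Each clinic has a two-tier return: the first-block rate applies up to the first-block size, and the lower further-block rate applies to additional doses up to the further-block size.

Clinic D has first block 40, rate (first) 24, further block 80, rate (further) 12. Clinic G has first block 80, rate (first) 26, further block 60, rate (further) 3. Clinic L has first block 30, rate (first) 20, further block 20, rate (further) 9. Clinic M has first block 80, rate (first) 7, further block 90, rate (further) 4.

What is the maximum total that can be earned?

Treat each block as its own option and order by rate: Clinic G/first 26 > Clinic D/first 24 > Clinic L/first 20 > Clinic D/second 12 > Clinic L/second 9 > Clinic M/first 7 > Clinic M/second 4 > Clinic G/second 3.
Clinic G/first (26): +80 → 150 left.
Clinic D first at 24: fill all 40 → 110 left.
Clinic L first at 20: fill all 30 → 80 left.
Clinic D second at 12: fill all 80 → 0 left.
Total = 26×80 + 24×40 + 20×30 + 12×80 = 4600.

4600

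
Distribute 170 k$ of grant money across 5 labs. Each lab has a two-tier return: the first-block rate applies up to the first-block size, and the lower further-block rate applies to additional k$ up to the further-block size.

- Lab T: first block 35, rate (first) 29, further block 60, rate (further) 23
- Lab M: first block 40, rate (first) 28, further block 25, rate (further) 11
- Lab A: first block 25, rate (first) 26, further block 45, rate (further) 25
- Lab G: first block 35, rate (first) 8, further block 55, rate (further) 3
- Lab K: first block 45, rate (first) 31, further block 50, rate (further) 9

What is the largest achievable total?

Order all 10 blocks by rate: Lab K/first 31 > Lab T/first 29 > Lab M/first 28 > Lab A/first 26 > Lab A/second 25 > Lab T/second 23 > Lab M/second 11 > Lab K/second 9 > Lab G/first 8 > Lab G/second 3.
Lab K/first (31): +45 — 125 left.
Lab T first at 29: fill all 35 — 90 left.
Lab M first at 28: fill all 40 — 50 left.
Fill Lab A first block (25 at 26) — 25 left.
Lab A second at 25: only 25 left, fill 25.
Total = 31×45 + 29×35 + 28×40 + 26×25 + 25×25 = 4805.

4805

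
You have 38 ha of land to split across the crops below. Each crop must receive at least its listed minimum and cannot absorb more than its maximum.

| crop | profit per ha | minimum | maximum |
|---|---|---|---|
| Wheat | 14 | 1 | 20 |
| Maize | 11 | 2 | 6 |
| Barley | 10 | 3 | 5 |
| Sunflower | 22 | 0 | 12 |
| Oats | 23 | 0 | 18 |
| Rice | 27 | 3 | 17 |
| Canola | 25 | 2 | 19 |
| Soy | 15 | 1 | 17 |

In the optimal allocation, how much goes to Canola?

14

Meeting every minimum uses 1+2+3+0+0+3+2+1 = 12 ha, leaving 26.
Rank by profit per ha: Rice 27 > Canola 25 > Oats 23 > Sunflower 22 > Soy 15 > Wheat 14 > Maize 11 > Barley 10.
Rice: +14 to 17 (cap) → 12 left.
Canola has room for 17 more but only 12 remain, so it gets 14.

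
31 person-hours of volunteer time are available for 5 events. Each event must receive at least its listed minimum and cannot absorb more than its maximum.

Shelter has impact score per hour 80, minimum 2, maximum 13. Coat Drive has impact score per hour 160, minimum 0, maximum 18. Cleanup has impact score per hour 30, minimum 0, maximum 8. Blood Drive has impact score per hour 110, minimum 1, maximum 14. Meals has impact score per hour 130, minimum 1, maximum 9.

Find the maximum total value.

4430

Meeting every minimum uses 2+0+0+1+1 = 4 person-hours, leaving 27.
Order the events by impact score per hour: Coat Drive 160 > Meals 130 > Blood Drive 110 > Shelter 80 > Cleanup 30.
Coat Drive takes 18 more to reach its cap of 18 — 9 left.
Meals takes 8 more to reach its cap of 9 — 1 left.
Blood Drive: +1 (room for 13) → 2. Pool exhausted.
Total = 80×2 + 160×18 + 110×2 + 130×9 = 4430.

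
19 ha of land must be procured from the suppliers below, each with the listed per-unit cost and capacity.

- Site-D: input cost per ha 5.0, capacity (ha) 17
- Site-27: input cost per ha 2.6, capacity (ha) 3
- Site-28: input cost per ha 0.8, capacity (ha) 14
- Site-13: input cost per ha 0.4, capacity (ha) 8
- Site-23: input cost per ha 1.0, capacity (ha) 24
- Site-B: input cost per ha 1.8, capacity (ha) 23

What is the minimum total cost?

12

Cheapest first:
Take 8 from Site-13 at 0.4 ; need 11 more.
Take 11 from Site-28 at 0.8 to finish.
Site-23, Site-B, Site-27, Site-D: unused.
Cost = 8×0.4 + 11×0.8 = 12.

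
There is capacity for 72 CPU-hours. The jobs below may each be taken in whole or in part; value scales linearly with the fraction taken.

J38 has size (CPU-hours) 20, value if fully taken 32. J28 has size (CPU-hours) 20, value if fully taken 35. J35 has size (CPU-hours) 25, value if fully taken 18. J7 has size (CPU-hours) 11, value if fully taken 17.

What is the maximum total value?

99.12

Sort by value density: J28 35/20≈1.75, J38 32/20≈1.6, J7 17/11≈1.55, J35 18/25≈0.72.
J28: take in full, 20 CPU-hours for value 35 → 52 left.
All 20 CPU-hours of J38 fit (value 32) → 32 remain.
Take all of J7 (11 CPU-hours, value 17) → 21 CPU-hours left.
Only 21 CPU-hours remain; take 21/25 of J35 for value 18×21/25 = 15.12.
Total value = 99.12.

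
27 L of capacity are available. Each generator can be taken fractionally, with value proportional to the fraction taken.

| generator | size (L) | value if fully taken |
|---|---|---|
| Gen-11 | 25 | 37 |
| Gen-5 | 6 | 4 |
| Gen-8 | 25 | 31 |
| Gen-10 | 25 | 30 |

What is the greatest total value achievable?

Sort by value density: Gen-11 37/25≈1.48, Gen-8 31/25≈1.24, Gen-10 30/25≈1.2, Gen-5 4/6≈0.667.
Gen-11: take in full, 25 L for value 37 ; 2 left.
2 L left: a 2/25 share of Gen-8 gives 31×2/25 = 2.48.
Total value = 39.48.

39.48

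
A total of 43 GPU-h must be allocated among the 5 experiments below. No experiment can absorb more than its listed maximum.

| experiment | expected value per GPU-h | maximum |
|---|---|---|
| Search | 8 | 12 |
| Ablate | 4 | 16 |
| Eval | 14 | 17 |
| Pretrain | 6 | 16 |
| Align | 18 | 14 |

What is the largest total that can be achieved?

Highest expected value per GPU-h first: Align 18 > Eval 14 > Search 8 > Pretrain 6 > Ablate 4.
Align takes 14 to reach its cap of 14 → 29 left.
Give Eval 17 to hit its cap of 17 → 12 left.
Give Search 12 to hit its cap of 12 → 0 left.
Total = 8×12 + 14×17 + 18×14 = 586.

586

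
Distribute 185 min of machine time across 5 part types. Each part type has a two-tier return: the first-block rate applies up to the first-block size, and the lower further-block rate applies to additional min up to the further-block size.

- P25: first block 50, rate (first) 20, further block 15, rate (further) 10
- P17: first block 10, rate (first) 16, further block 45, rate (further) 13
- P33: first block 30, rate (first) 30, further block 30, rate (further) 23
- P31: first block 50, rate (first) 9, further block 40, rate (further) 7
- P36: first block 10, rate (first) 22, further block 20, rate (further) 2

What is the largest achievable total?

3655

Rank every tier by rate: P33/tier1 30 > P33/tier2 23 > P36/tier1 22 > P25/tier1 20 > P17/tier1 16 > P17/tier2 13 > P25/tier2 10 > P31/tier1 9 > P31/tier2 7 > P36/tier2 2.
P33/tier1 (30): +30 — 155 left.
P33/tier2 (23): +30 — 125 left.
P36 tier1 at 22: fill all 10 — 115 left.
Fill P25 tier1 block (50 at 20) — 65 left.
P17/tier1 (16): +10 — 55 left.
P17 tier2 at 13: fill all 45 — 10 left.
P25/tier2: +10 of 15 at 10; pool empty.
Total = 30×30 + 23×30 + 22×10 + 20×50 + 16×10 + 13×45 + 10×10 = 3655.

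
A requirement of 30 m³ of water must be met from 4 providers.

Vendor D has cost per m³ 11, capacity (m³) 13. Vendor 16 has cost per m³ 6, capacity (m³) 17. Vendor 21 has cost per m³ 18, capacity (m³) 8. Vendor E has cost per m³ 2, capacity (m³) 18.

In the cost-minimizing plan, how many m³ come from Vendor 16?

12

Use providers in increasing cost order.
Vendor E at 2: take all 18 m³ → 12 still needed.
Vendor 16 (6): take the remaining 12 → done.
Vendor D, Vendor 21: unused.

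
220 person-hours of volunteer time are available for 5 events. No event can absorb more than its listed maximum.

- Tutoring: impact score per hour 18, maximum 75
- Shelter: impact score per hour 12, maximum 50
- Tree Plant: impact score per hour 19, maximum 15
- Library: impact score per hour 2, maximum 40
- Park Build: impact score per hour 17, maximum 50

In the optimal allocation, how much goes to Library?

Rank by impact score per hour: Tree Plant 19 > Tutoring 18 > Park Build 17 > Shelter 12 > Library 2.
Give Tree Plant 15 to hit its cap of 15 → 205 left.
Give Tutoring 75 to hit its cap of 75 → 130 left.
Give Park Build 50 to hit its cap of 50 → 80 left.
Shelter: +50 to 50 (cap) → 30 left.
Library has room for 40 but only 30 remain, so it gets 30.

30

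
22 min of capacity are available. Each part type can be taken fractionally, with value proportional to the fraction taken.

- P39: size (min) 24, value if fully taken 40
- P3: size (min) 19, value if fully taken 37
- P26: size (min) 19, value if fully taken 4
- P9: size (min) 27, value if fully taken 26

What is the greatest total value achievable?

42

Sort by value density: P3 37/19≈1.95, P39 40/24≈1.67, P9 26/27≈0.963, P26 4/19≈0.211.
All 19 min of P3 fit (value 37) — 3 remain.
Only 3 min remain; take 3/24 of P39 for value 40×3/24 = 5.
Total value = 42.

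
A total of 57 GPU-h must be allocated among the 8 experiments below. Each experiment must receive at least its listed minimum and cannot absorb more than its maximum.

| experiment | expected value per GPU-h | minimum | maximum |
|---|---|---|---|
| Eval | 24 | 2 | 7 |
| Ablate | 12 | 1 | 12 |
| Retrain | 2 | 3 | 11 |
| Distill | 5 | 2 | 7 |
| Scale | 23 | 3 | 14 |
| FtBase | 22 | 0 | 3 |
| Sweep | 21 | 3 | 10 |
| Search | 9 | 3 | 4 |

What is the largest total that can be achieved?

Meeting every minimum uses 2+1+3+2+3+0+3+3 = 17 GPU-h, leaving 40.
Highest expected value per GPU-h first: Eval 24 > Scale 23 > FtBase 22 > Sweep 21 > Ablate 12 > Search 9 > Distill 5 > Retrain 2.
Give Eval 5 more to hit its cap of 7 ; 35 left.
Give Scale 11 more to hit its cap of 14 ; 24 left.
Give FtBase 3 more to hit its cap of 3 ; 21 left.
Sweep: +7 to 10 (cap) ; 14 left.
Ablate takes 11 more to reach its cap of 12 ; 3 left.
Search: +1 to 4 (cap) ; 2 left.
Distill: +2 (room for 5) → 4. Pool exhausted.
Total = 24×7 + 12×12 + 2×3 + 5×4 + 23×14 + 22×3 + 21×10 + 9×4 = 972.

972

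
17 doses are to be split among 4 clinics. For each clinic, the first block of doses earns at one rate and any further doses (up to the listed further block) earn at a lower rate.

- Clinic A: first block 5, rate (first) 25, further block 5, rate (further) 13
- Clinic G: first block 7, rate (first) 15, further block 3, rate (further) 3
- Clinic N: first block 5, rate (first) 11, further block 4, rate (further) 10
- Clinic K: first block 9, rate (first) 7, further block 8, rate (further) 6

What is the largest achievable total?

Order all 8 blocks by rate: Clinic A/first 25 > Clinic G/first 15 > Clinic A/second 13 > Clinic N/first 11 > Clinic N/second 10 > Clinic K/first 7 > Clinic K/second 6 > Clinic G/second 3.
Fill Clinic A first block (5 at 25) ; 12 left.
Clinic G first at 15: fill all 7 ; 5 left.
Clinic A second at 13: fill all 5 ; 0 left.
Total = 25×5 + 15×7 + 13×5 = 295.

295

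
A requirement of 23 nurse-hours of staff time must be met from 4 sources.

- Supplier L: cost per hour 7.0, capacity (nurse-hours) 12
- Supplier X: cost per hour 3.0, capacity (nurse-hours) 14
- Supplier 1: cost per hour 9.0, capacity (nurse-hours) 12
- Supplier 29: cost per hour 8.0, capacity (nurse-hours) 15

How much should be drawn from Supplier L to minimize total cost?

Use sources in increasing cost order.
Supplier X at 3.0: take all 14 nurse-hours → 9 still needed.
Supplier L (7.0): take the remaining 9 → done.
Supplier 29, Supplier 1: unused.

9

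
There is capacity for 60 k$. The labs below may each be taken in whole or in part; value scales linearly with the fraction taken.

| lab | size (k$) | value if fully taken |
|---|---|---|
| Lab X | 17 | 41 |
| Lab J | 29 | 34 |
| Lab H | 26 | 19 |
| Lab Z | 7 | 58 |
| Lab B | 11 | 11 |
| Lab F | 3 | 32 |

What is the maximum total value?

169

Rank by value-to-size ratio: Lab F 32/3≈10.7, Lab Z 58/7≈8.29, Lab X 41/17≈2.41, Lab J 34/29≈1.17, Lab B 11/11≈1, Lab H 19/26≈0.731.
Take all of Lab F (3 k$, value 32) → 57 k$ left.
All 7 k$ of Lab Z fit (value 58) → 50 remain.
Take all of Lab X (17 k$, value 41) → 33 k$ left.
Take all of Lab J (29 k$, value 34) → 4 k$ left.
4 k$ left: a 4/11 share of Lab B gives 11×4/11 = 4.
Total value = 169.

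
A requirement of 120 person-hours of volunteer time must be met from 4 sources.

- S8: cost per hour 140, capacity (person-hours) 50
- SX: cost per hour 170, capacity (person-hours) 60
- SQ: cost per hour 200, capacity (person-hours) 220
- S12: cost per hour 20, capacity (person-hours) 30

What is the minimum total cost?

Use sources in increasing cost order.
S12 (20): use full 30 ; 90 person-hours to go.
Take 50 from S8 at 140 ; need 40 more.
SX at 170: take 40 of its 60 ; requirement met.
SQ: unused.
Cost = 30×20 + 50×140 + 40×170 = 14400.

14400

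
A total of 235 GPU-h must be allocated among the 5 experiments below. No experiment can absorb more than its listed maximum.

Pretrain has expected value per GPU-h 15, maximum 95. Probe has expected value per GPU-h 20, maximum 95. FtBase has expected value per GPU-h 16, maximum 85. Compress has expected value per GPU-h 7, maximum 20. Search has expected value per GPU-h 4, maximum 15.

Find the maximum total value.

Highest expected value per GPU-h first: Probe 20 > FtBase 16 > Pretrain 15 > Compress 7 > Search 4.
Probe: +95 to 95 (cap) ; 140 left.
FtBase takes 85 to reach its cap of 85 ; 55 left.
Only 55 left; Pretrain takes them to reach 55.
Total = 15×55 + 20×95 + 16×85 = 4085.

4085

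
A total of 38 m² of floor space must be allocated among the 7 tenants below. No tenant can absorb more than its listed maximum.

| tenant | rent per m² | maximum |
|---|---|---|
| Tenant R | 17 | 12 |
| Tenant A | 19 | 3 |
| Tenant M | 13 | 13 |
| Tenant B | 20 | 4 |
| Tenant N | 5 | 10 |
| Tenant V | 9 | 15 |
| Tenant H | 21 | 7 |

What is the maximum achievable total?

644

Highest rent per m² first: Tenant H 21 > Tenant B 20 > Tenant A 19 > Tenant R 17 > Tenant M 13 > Tenant V 9 > Tenant N 5.
Tenant H: +7 to 7 (cap) → 31 left.
Tenant B: +4 to 4 (cap) → 27 left.
Give Tenant A 3 to hit its cap of 3 → 24 left.
Give Tenant R 12 to hit its cap of 12 → 12 left.
Only 12 left; Tenant M takes them to reach 12.
Total = 17×12 + 19×3 + 13×12 + 20×4 + 21×7 = 644.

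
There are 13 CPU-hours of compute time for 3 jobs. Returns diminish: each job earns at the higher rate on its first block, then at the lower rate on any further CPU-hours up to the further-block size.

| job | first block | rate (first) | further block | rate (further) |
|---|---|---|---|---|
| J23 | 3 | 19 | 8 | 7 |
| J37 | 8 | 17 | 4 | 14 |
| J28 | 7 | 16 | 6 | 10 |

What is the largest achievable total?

Order all 6 blocks by rate: J23/T1 19 > J37/T1 17 > J28/T1 16 > J37/T2 14 > J28/T2 10 > J23/T2 7.
J23 T1 at 19: fill all 3 → 10 left.
J37 T1 at 17: fill all 8 → 2 left.
J28 T1 at 16: only 2 left, fill 2.
Total = 19×3 + 17×8 + 16×2 = 225.

225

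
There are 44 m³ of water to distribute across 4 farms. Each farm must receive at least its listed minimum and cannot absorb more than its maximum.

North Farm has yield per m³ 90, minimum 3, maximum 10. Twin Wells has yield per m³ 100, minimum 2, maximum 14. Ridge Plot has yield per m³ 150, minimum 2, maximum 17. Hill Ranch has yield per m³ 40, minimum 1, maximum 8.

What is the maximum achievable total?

4970

Meeting every minimum uses 3+2+2+1 = 8 m³, leaving 36.
Order the farms by yield per m³: Ridge Plot 150 > Twin Wells 100 > North Farm 90 > Hill Ranch 40.
Ridge Plot takes 15 more to reach its cap of 17 — 21 left.
Give Twin Wells 12 more to hit its cap of 14 — 9 left.
Give North Farm 7 more to hit its cap of 10 — 2 left.
Hill Ranch: +2 (room for 7) → 3. Pool exhausted.
Total = 90×10 + 100×14 + 150×17 + 40×3 = 4970.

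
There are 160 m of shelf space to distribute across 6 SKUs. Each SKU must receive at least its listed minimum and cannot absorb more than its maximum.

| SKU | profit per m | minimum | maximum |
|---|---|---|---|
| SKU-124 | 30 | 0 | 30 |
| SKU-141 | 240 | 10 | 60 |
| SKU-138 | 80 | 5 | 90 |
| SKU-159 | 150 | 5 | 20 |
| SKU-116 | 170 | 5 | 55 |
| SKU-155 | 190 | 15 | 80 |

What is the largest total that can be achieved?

32450

Meeting every minimum uses 0+10+5+5+5+15 = 40 m, leaving 120.
Highest profit per m first: SKU-141 240 > SKU-155 190 > SKU-116 170 > SKU-159 150 > SKU-138 80 > SKU-124 30.
SKU-141 takes 50 more to reach its cap of 60 — 70 left.
SKU-155: +65 to 80 (cap) — 5 left.
SKU-116 has room for 50 more but only 5 remain, so it gets 10.
Total = 240×60 + 80×5 + 150×5 + 170×10 + 190×80 = 32450.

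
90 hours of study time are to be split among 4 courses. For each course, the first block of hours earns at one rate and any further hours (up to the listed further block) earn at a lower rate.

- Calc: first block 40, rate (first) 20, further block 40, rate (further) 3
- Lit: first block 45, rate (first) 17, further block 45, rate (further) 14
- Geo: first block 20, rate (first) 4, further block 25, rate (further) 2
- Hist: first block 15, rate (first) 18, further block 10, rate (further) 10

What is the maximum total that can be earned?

1665

Order all 8 blocks by rate: Calc/T1 20 > Hist/T1 18 > Lit/T1 17 > Lit/T2 14 > Hist/T2 10 > Geo/T1 4 > Calc/T2 3 > Geo/T2 2.
Fill Calc T1 block (40 at 20) — 50 left.
Fill Hist T1 block (15 at 18) — 35 left.
35 remain; put them into Lit T1 at 17.
Total = 20×40 + 18×15 + 17×35 = 1665.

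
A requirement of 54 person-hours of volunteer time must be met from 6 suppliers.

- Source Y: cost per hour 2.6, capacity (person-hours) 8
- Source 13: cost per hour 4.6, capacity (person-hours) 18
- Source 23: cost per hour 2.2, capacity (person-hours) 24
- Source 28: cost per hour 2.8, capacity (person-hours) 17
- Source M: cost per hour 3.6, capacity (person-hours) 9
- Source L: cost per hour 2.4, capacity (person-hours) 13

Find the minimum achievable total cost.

Cheapest first:
Source 23 at 2.2: take all 24 person-hours — 30 still needed.
Take 13 from Source L at 2.4 — need 17 more.
Take 8 from Source Y at 2.6 — need 9 more.
Source 28 (2.8): take the remaining 9 — done.
Source M, Source 13: unused.
Cost = 24×2.2 + 13×2.4 + 8×2.6 + 9×2.8 = 130.

130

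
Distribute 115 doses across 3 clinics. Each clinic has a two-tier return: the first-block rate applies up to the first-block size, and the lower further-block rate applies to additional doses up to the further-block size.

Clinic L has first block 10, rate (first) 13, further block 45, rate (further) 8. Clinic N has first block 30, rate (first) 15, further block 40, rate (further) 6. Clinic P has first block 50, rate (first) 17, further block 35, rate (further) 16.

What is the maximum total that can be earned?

Order all 6 blocks by rate: Clinic P/tier1 17 > Clinic P/tier2 16 > Clinic N/tier1 15 > Clinic L/tier1 13 > Clinic L/tier2 8 > Clinic N/tier2 6.
Clinic P tier1 at 17: fill all 50 ; 65 left.
Fill Clinic P tier2 block (35 at 16) ; 30 left.
Clinic N tier1 at 15: fill all 30 ; 0 left.
Total = 17×50 + 16×35 + 15×30 = 1860.

1860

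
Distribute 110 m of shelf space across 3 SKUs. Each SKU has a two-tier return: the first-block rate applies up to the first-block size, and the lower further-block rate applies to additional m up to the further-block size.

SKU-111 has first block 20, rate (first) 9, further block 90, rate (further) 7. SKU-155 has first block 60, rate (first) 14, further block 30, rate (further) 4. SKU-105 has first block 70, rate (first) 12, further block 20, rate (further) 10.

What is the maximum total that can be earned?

Rank every tier by rate: SKU-155/T1 14 > SKU-105/T1 12 > SKU-105/T2 10 > SKU-111/T1 9 > SKU-111/T2 7 > SKU-155/T2 4.
Fill SKU-155 T1 block (60 at 14) ; 50 left.
SKU-105/T1: +50 of 70 at 12; pool empty.
Total = 14×60 + 12×50 = 1440.

1440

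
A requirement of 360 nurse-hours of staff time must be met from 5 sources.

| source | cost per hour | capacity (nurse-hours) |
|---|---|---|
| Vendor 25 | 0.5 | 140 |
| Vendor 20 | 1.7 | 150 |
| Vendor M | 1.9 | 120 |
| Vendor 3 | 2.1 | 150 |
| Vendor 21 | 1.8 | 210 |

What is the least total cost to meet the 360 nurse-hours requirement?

451

Fill from the cheapest source first.
Take 140 from Vendor 25 at 0.5 ; need 220 more.
Vendor 20 at 1.7: take all 150 nurse-hours ; 70 still needed.
Vendor 21 (1.8): take the remaining 70 ; done.
Vendor M, Vendor 3: unused.
Cost = 140×0.5 + 150×1.7 + 70×1.8 = 451.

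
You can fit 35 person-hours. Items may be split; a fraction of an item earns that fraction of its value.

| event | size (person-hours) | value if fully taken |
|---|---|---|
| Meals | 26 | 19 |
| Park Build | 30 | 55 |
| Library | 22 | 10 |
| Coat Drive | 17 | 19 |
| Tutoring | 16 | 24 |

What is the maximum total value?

62.5

Best value per unit of size first: Park Build 55/30≈1.83, Tutoring 24/16≈1.5, Coat Drive 19/17≈1.12, Meals 19/26≈0.731, Library 10/22≈0.455.
Park Build: take in full, 30 person-hours for value 55 — 5 left.
Fill the last 5 person-hours with part of Tutoring: 5/16 of it earns 7.5.
Total value = 62.5.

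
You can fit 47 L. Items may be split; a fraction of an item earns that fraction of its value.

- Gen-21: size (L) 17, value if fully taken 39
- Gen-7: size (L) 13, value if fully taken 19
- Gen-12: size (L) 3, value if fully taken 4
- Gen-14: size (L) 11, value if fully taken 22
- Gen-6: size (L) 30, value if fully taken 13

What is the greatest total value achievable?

85.3

Sort by value density: Gen-21 39/17≈2.29, Gen-14 22/11≈2, Gen-7 19/13≈1.46, Gen-12 4/3≈1.33, Gen-6 13/30≈0.433.
Gen-21: take in full, 17 L for value 39 → 30 left.
Gen-14: take in full, 11 L for value 22 → 19 left.
Take all of Gen-7 (13 L, value 19) → 6 L left.
Take all of Gen-12 (3 L, value 4) → 3 L left.
Fill the last 3 L with part of Gen-6: 3/30 of it earns 1.3.
Total value = 85.3.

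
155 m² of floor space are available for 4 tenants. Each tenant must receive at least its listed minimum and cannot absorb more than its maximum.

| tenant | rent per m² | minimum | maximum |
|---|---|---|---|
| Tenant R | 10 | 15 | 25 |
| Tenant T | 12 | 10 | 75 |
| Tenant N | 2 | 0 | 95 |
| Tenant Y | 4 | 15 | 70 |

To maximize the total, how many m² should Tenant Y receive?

Meeting every minimum uses 15+10+0+15 = 40 m², leaving 115.
Rank by rent per m²: Tenant T 12 > Tenant R 10 > Tenant Y 4 > Tenant N 2.
Tenant T takes 65 more to reach its cap of 75 → 50 left.
Tenant R: +10 to 25 (cap) → 40 left.
Tenant Y has room for 55 more but only 40 remain, so it gets 55.

55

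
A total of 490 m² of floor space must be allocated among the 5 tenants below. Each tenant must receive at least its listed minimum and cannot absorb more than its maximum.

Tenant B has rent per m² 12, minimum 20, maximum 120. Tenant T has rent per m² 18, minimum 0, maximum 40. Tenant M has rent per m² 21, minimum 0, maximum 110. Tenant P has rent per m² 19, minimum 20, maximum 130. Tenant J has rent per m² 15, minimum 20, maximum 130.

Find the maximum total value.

Meeting every minimum uses 20+0+0+20+20 = 60 m², leaving 430.
Highest rent per m² first: Tenant M 21 > Tenant P 19 > Tenant T 18 > Tenant J 15 > Tenant B 12.
Tenant M: +110 to 110 (cap) → 320 left.
Give Tenant P 110 more to hit its cap of 130 → 210 left.
Give Tenant T 40 more to hit its cap of 40 → 170 left.
Give Tenant J 110 more to hit its cap of 130 → 60 left.
Tenant B: +60 (room for 100) → 80. Pool exhausted.
Total = 12×80 + 18×40 + 21×110 + 19×130 + 15×130 = 8410.

8410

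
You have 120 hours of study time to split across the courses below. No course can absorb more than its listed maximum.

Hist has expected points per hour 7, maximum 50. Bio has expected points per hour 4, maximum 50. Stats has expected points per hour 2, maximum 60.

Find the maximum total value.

Rank by expected points per hour: Hist 7 > Bio 4 > Stats 2.
Hist: +50 to 50 (cap) ; 70 left.
Bio: +50 to 50 (cap) ; 20 left.
Stats: +20 (room for 60) → 20. Pool exhausted.
Total = 7×50 + 4×50 + 2×20 = 590.

590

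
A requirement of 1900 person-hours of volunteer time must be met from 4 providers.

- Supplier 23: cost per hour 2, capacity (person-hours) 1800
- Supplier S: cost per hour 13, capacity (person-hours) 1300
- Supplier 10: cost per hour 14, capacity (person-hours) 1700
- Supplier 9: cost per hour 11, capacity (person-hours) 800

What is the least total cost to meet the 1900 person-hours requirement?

4700

Fill from the cheapest provider first.
Take 1800 from Supplier 23 at 2 → need 100 more.
Supplier 9 (11): take the remaining 100 → done.
Supplier S, Supplier 10: unused.
Cost = 1800×2 + 100×11 = 4700.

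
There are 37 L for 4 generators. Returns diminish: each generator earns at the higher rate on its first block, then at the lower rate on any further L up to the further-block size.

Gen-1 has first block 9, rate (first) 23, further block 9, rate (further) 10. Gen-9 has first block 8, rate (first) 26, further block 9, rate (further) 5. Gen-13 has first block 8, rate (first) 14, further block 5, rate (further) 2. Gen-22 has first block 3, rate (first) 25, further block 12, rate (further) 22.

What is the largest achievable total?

Rank every tier by rate: Gen-9/T1 26 > Gen-22/T1 25 > Gen-1/T1 23 > Gen-22/T2 22 > Gen-13/T1 14 > Gen-1/T2 10 > Gen-9/T2 5 > Gen-13/T2 2.
Fill Gen-9 T1 block (8 at 26) — 29 left.
Gen-22/T1 (25): +3 — 26 left.
Gen-1/T1 (23): +9 — 17 left.
Gen-22/T2 (22): +12 — 5 left.
5 remain; put them into Gen-13 T1 at 14.
Total = 26×8 + 25×3 + 23×9 + 22×12 + 14×5 = 824.

824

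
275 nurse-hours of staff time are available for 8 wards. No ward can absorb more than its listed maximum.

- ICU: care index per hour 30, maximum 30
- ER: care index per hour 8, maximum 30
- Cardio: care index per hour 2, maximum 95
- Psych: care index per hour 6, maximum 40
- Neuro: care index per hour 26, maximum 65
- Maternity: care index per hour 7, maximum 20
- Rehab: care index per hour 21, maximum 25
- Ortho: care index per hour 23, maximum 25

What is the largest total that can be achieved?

Rank by care index per hour: ICU 30 > Neuro 26 > Ortho 23 > Rehab 21 > ER 8 > Maternity 7 > Psych 6 > Cardio 2.
ICU takes 30 to reach its cap of 30 — 245 left.
Neuro takes 65 to reach its cap of 65 — 180 left.
Ortho takes 25 to reach its cap of 25 — 155 left.
Rehab takes 25 to reach its cap of 25 — 130 left.
Give ER 30 to hit its cap of 30 — 100 left.
Give Maternity 20 to hit its cap of 20 — 80 left.
Give Psych 40 to hit its cap of 40 — 40 left.
Only 40 left; Cardio takes them to reach 40.
Total = 30×30 + 8×30 + 2×40 + 6×40 + 26×65 + 7×20 + 21×25 + 23×25 = 4390.

4390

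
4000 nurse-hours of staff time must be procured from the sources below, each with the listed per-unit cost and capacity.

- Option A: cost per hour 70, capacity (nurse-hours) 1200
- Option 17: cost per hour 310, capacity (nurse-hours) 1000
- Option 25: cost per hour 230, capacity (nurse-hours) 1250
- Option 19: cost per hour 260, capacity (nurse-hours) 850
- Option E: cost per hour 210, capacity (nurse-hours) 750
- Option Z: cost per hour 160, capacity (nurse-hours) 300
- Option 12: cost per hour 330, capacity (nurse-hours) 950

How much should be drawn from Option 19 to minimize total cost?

500

Cheapest first:
Take 1200 from Option A at 70 ; need 2800 more.
Option Z at 160: take all 300 nurse-hours ; 2500 still needed.
Option E at 210: take all 750 nurse-hours ; 1750 still needed.
Take 1250 from Option 25 at 230 ; need 500 more.
Option 19 at 260: take 500 of its 850 ; requirement met.
Option 17, Option 12: unused.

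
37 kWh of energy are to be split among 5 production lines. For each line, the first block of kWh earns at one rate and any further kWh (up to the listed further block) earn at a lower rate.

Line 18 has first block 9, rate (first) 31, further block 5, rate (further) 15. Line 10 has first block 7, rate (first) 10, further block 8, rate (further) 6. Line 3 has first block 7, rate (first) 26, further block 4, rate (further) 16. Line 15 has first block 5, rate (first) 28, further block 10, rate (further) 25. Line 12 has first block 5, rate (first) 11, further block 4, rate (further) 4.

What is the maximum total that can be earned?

945

Treat each block as its own option and order by rate: Line 18/tier1 31 > Line 15/tier1 28 > Line 3/tier1 26 > Line 15/tier2 25 > Line 3/tier2 16 > Line 18/tier2 15 > Line 12/tier1 11 > Line 10/tier1 10 > Line 10/tier2 6 > Line 12/tier2 4.
Fill Line 18 tier1 block (9 at 31) — 28 left.
Line 15/tier1 (28): +5 — 23 left.
Line 3 tier1 at 26: fill all 7 — 16 left.
Fill Line 15 tier2 block (10 at 25) — 6 left.
Fill Line 3 tier2 block (4 at 16) — 2 left.
Line 18 tier2 at 15: only 2 left, fill 2.
Total = 31×9 + 28×5 + 26×7 + 25×10 + 16×4 + 15×2 = 945.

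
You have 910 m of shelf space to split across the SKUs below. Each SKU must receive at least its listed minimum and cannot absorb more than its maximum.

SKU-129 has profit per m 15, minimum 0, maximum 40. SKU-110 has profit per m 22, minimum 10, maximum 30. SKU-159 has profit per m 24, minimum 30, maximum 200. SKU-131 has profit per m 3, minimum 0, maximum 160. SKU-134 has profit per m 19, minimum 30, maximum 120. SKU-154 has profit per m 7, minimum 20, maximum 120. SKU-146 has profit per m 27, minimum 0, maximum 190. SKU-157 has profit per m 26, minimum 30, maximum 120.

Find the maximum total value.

17700

Meeting every minimum uses 0+10+30+0+30+20+0+30 = 120 m, leaving 790.
Order the SKUs by profit per m: SKU-146 27 > SKU-157 26 > SKU-159 24 > SKU-110 22 > SKU-134 19 > SKU-129 15 > SKU-154 7 > SKU-131 3.
SKU-146 takes 190 more to reach its cap of 190 — 600 left.
SKU-157: +90 to 120 (cap) — 510 left.
SKU-159 takes 170 more to reach its cap of 200 — 340 left.
SKU-110: +20 to 30 (cap) — 320 left.
Give SKU-134 90 more to hit its cap of 120 — 230 left.
SKU-129 takes 40 more to reach its cap of 40 — 190 left.
SKU-154 takes 100 more to reach its cap of 120 — 90 left.
SKU-131 has room for 160 more but only 90 remain, so it gets 90.
Total = 15×40 + 22×30 + 24×200 + 3×90 + 19×120 + 7×120 + 27×190 + 26×120 = 17700.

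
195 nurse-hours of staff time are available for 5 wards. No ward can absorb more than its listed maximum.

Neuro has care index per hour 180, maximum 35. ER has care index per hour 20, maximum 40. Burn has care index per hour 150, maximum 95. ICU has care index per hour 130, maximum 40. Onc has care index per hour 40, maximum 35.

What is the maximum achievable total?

Highest care index per hour first: Neuro 180 > Burn 150 > ICU 130 > Onc 40 > ER 20.
Neuro: +35 to 35 (cap) ; 160 left.
Give Burn 95 to hit its cap of 95 ; 65 left.
ICU: +40 to 40 (cap) ; 25 left.
Onc: +25 (room for 35) → 25. Pool exhausted.
Total = 180×35 + 150×95 + 130×40 + 40×25 = 26750.

26750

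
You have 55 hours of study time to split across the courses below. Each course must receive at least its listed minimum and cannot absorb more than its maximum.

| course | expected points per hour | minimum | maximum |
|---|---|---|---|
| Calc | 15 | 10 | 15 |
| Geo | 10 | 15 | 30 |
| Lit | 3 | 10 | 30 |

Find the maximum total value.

555

Meeting every minimum uses 10+15+10 = 35 hours, leaving 20.
Highest expected points per hour first: Calc 15 > Geo 10 > Lit 3.
Calc: +5 to 15 (cap) — 15 left.
Give Geo 15 more to hit its cap of 30 — 0 left.
Total = 15×15 + 10×30 + 3×10 = 555.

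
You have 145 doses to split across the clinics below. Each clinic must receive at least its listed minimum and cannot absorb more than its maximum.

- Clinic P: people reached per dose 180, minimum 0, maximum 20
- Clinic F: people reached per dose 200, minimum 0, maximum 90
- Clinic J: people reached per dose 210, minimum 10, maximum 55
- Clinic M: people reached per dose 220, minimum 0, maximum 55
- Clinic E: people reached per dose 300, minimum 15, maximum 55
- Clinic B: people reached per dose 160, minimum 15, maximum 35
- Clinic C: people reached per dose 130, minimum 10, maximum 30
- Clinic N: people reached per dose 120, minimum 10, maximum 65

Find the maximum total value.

Meeting every minimum uses 0+0+10+0+15+15+10+10 = 60 doses, leaving 85.
Order the clinics by people reached per dose: Clinic E 300 > Clinic M 220 > Clinic J 210 > Clinic F 200 > Clinic P 180 > Clinic B 160 > Clinic C 130 > Clinic N 120.
Clinic E: +40 to 55 (cap) ; 45 left.
Clinic M: +45 (room for 55) → 45. Pool exhausted.
Total = 210×10 + 220×45 + 300×55 + 160×15 + 130×10 + 120×10 = 33400.

33400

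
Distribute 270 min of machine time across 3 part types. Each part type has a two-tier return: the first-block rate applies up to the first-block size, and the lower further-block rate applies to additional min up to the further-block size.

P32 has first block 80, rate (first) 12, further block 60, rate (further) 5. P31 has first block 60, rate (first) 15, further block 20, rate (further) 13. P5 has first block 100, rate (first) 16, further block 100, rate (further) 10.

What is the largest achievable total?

Treat each block as its own option and order by rate: P5/T1 16 > P31/T1 15 > P31/T2 13 > P32/T1 12 > P5/T2 10 > P32/T2 5.
Fill P5 T1 block (100 at 16) ; 170 left.
Fill P31 T1 block (60 at 15) ; 110 left.
P31/T2 (13): +20 ; 90 left.
P32/T1 (12): +80 ; 10 left.
P5 T2 at 10: only 10 left, fill 10.
Total = 16×100 + 15×60 + 13×20 + 12×80 + 10×10 = 3820.

3820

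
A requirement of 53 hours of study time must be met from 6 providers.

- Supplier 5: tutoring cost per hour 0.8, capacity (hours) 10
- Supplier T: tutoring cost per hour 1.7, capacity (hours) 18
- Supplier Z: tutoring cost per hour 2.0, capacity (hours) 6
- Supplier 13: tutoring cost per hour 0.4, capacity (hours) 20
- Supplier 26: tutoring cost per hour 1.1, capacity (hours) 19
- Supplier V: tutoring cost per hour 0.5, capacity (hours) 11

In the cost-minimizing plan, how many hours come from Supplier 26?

Fill from the cheapest provider first.
Take 20 from Supplier 13 at 0.4 — need 33 more.
Take 11 from Supplier V at 0.5 — need 22 more.
Supplier 5 (0.8): use full 10 — 12 hours to go.
Supplier 26 (1.1): take the remaining 12 — done.
Supplier T, Supplier Z: unused.

12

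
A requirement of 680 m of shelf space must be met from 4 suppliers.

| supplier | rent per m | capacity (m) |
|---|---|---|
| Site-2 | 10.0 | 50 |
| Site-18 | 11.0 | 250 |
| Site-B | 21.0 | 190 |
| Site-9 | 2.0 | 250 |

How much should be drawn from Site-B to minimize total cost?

Use suppliers in increasing cost order.
Take 250 from Site-9 at 2.0 — need 430 more.
Site-2 at 10.0: take all 50 m — 380 still needed.
Take 250 from Site-18 at 11.0 — need 130 more.
Take 130 from Site-B at 21.0 to finish.

130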